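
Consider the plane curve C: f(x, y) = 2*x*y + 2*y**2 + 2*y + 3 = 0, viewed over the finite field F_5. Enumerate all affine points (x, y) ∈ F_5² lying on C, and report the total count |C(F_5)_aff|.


Affine F_5-points: {(0, 2), (3, 3), (4, 1), (4, 4)}; count = 4.

For each of the 25 pairs (x, y) ∈ F_5², evaluate f(x, y) mod 5. Record the zeros.
  x = 0: [0↦3, 1↦2, 2↦0, 3↦2, 4↦3]  zeros at y ∈ {2}
  x = 1: [0↦3, 1↦4, 2↦4, 3↦3, 4↦1]  zeros at y ∈ ∅
  x = 2: [0↦3, 1↦1, 2↦3, 3↦4, 4↦4]  zeros at y ∈ ∅
  x = 3: [0↦3, 1↦3, 2↦2, 3↦0, 4↦2]  zeros at y ∈ {3}
  x = 4: [0↦3, 1↦0, 2↦1, 3↦1, 4↦0]  zeros at y ∈ {1, 4}
Collecting zeros: affine points = {(0, 2), (3, 3), (4, 1), (4, 4)}.
Total count |C(F_5)_aff| = 4.


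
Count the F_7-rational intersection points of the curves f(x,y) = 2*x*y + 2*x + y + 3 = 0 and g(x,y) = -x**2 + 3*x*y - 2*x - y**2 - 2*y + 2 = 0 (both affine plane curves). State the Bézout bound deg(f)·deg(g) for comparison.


Common zeros: {(1, 3)}; count = 1; Bézout bound = 4.

deg(f) = 2, deg(g) = 2, so Bézout bound = 4.
Scan x ∈ F_7. For each x, list the y ∈ F_7 with f(x, y) ≡ 0 and those with g(x, y) ≡ 0 (mod 7); the common zeros in that column are the intersection.
  x = 0: f ≡ 0 at y ∈ {4}; g ≡ 0 at y ∈ ∅; common: ∅.
  x = 1: f ≡ 0 at y ∈ {3}; g ≡ 0 at y ∈ {3, 5}; common: {3}.
  x = 2: f ≡ 0 at y ∈ {0}; g ≡ 0 at y ∈ ∅; common: ∅.
  x = 3: f ≡ 0 at y ∈ ∅; g ≡ 0 at y ∈ {1, 6}; common: ∅.
  x = 4: f ≡ 0 at y ∈ {5}; g ≡ 0 at y ∈ ∅; common: ∅.
  x = 5: f ≡ 0 at y ∈ {2}; g ≡ 0 at y ∈ {1, 5}; common: ∅.
  x = 6: f ≡ 0 at y ∈ {1}; g ≡ 0 at y ∈ {3, 6}; common: ∅.
Collecting: common zeros = {(1, 3)}, so the count is 1.
Comparison with the Bézout bound: 1 ≤ 4 = deg(f)·deg(g), as expected for curves with no common component (the affine F_7-count falls short of the bound because intersections may lie at infinity, over extension fields, or carry multiplicity).


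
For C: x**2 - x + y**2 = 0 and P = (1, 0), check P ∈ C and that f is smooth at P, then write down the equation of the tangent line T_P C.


Tangent line at P: x - 1 = 0.

Step 1: f(1, 0) = 0, so P lies on C.
Step 2: partial derivatives
  f_x(x, y) = 2*x - 1, f_y(x, y) = 2*y.
  f_x(P) = 1, f_y(P) = 0 (gradient nonzero, so P is smooth).
Step 3: tangent line at P: 1·(x − 1) + 0·(y − 0) = 0.
Expanding: x - 1 = 0.


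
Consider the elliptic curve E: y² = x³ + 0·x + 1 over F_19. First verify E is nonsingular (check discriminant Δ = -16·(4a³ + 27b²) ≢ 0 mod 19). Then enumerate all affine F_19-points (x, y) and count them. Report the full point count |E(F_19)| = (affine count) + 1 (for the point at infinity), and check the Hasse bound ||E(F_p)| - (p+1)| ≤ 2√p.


Affine points = {(0, 1), (0, 18), (2, 3), (2, 16), (3, 3), (3, 16), (8, 0), (12, 0), (14, 3), (14, 16), (18, 0)}; affine count = 11; |E(F_19)| = 12.

Discriminant check: Δ ∝ 4a³ + 27b² = 4·0³ + 27·1² = 4·0 + 27·1 ≡ 8 (mod 19). Nonzero ⇒ E is nonsingular.
For each x ∈ F_19, compute rhs = x³ + 0·x + 1 mod 19, then count y ∈ F_19 with y² ≡ rhs.
  x = 0: rhs = 1, matching y values: 1, 18 (2 points).
  x = 1: rhs = 2, matching y values: none (0 points).
  x = 2: rhs = 9, matching y values: 3, 16 (2 points).
  x = 3: rhs = 9, matching y values: 3, 16 (2 points).
  x = 4: rhs = 8, matching y values: none (0 points).
  x = 5: rhs = 12, matching y values: none (0 points).
  x = 6: rhs = 8, matching y values: none (0 points).
  x = 7: rhs = 2, matching y values: none (0 points).
  x = 8: rhs = 0, matching y values: 0 (1 points).
  x = 9: rhs = 8, matching y values: none (0 points).
  x = 10: rhs = 13, matching y values: none (0 points).
  x = 11: rhs = 2, matching y values: none (0 points).
  x = 12: rhs = 0, matching y values: 0 (1 points).
  x = 13: rhs = 13, matching y values: none (0 points).
  x = 14: rhs = 9, matching y values: 3, 16 (2 points).
  x = 15: rhs = 13, matching y values: none (0 points).
  x = 16: rhs = 12, matching y values: none (0 points).
  x = 17: rhs = 12, matching y values: none (0 points).
  x = 18: rhs = 0, matching y values: 0 (1 points).
Total affine count: 11.
Full point count |E(F_19)| = 11 + 1 = 12.
Hasse bound: |12 − (19+1)| = |-8| = 8 ≤ 2√19 ≈ 8.7178 ✓.


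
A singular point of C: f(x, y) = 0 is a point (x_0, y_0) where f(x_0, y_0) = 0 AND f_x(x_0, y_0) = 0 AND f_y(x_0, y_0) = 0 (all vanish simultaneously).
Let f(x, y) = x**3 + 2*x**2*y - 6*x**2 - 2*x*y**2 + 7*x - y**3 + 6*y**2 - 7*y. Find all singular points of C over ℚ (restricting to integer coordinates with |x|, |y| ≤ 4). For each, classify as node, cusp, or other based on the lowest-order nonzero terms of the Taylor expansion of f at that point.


Singular points: {(1, 1)}; classification: node.

Compute partial derivatives:
  f_x = 3*x**2 + 4*x*y - 12*x - 2*y**2 + 7.
  f_y = 2*x**2 - 4*x*y - 3*y**2 + 12*y - 7.
Scan x_0 ∈ {−4, ..., 4}. For each x_0, f_y(x_0, y) is a polynomial in y; find its integer roots y ∈ {−4, ..., 4}, then test f_x and f at those candidates.
  x = -4: f_y(-4, y) = -3*y**2 + 28*y + 25; no integer root y with |y| ≤ 4.
  x = -3: f_y(-3, y) = -3*y**2 + 24*y + 11; no integer root y with |y| ≤ 4.
  x = -2: f_y(-2, y) = -3*y**2 + 20*y + 1; no integer root y with |y| ≤ 4.
  x = -1: f_y(-1, y) = -3*y**2 + 16*y - 5; no integer root y with |y| ≤ 4.
  x = 0: f_y(0, y) = -3*y**2 + 12*y - 7; no integer root y with |y| ≤ 4.
  x = 1: f_y(1, y) = -3*y**2 + 8*y - 5; vanishes at y ∈ {1}. (1, 1): f_x = 0, f = 0 — SINGULAR.
  x = 2: f_y(2, y) = -3*y**2 + 4*y + 1; no integer root y with |y| ≤ 4.
  x = 3: f_y(3, y) = 11 - 3*y**2; no integer root y with |y| ≤ 4.
  x = 4: f_y(4, y) = -3*y**2 - 4*y + 25; no integer root y with |y| ≤ 4.
Only singular point on the grid: (1, 1).
Classify: substitute x = 1 + u, y = 1 + v and expand: f = u**3 + 2*u**2*v - u**2 - 2*u*v**2 - v**3 + v**2.
No constant or linear terms (consistent with a singular point). Quadratic part: -u**2 + v**2. Cubic part: u**3 + 2*u**2*v - 2*u*v**2 - v**3.
The quadratic part v**2 - u**2 = (v − u)(v + u) splits into two distinct linear factors, so there are two distinct tangent lines y − 1 = ±(x − 1) — this is a node (ordinary double point).
Classification: node.


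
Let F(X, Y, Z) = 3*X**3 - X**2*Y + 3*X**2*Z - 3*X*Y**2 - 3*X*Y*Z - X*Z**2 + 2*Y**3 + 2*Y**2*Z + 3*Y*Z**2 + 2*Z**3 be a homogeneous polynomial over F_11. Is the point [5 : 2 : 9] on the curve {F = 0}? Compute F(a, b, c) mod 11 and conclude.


F(5,2,9) ≡ 9 (mod 11); P is NOT on the curve.

Evaluate F(5, 2, 9) term-by-term (mod 11).
  3*X**3 ↦ 3·125·1·1 = 375
  -X**2*Y ↦ -1·25·2·1 = -50
  3*X**2*Z ↦ 3·25·1·9 = 675
  -3*X*Y**2 ↦ -3·5·4·1 = -60
  -3*X*Y*Z ↦ -3·5·2·9 = -270
  -X*Z**2 ↦ -1·5·1·81 = -405
  2*Y**3 ↦ 2·1·8·1 = 16
  2*Y**2*Z ↦ 2·1·4·9 = 72
  3*Y*Z**2 ↦ 3·1·2·81 = 486
  2*Z**3 ↦ 2·1·1·729 = 1458
Sum: F(5, 2, 9) = (375) + (-50) + (675) + (-60) + (-270) + (-405) + (16) + (72) + (486) + (1458) = 2297.
Reducing mod 11: 2297 ≡ 9 (mod 11).
Since F(a, b, c) ≡ 9 ≠ 0 (mod 11), P does NOT lie on the curve.


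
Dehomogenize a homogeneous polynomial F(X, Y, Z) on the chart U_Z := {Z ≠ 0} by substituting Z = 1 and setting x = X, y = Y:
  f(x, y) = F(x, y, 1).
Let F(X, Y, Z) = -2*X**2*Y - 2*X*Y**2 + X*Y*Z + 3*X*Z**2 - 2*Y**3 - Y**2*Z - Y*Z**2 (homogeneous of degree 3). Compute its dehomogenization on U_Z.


f(x, y) = -2*x**2*y - 2*x*y**2 + x*y + 3*x - 2*y**3 - y**2 - y

On U_Z we set Z = 1. Each monomial c·X^i·Y^j·Z^k in F becomes c·x^i·y^j·1^k = c·x^i·y^j.
Substituting Z = 1: F(X, Y, 1) = -2*x**2*y - 2*x*y**2 + x*y + 3*x - 2*y**3 - y**2 - y.
Note: deg(f) ≤ deg(F) = 3; strict inequality happens when F is divisible by Z (lost terms).


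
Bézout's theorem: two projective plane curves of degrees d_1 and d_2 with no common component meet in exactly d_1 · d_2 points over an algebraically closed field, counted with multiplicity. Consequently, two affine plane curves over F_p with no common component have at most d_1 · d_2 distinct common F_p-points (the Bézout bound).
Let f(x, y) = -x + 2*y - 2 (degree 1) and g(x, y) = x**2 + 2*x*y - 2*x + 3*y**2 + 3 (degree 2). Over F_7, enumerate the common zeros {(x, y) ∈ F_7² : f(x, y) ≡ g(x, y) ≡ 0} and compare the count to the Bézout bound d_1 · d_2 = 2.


Common zeros: ∅; count = 0; Bézout bound = 2.

deg(f) = 1, deg(g) = 2, so Bézout bound = 2.
Scan x ∈ F_7. For each x, list the y ∈ F_7 with f(x, y) ≡ 0 and those with g(x, y) ≡ 0 (mod 7); the common zeros in that column are the intersection.
  x = 0: f ≡ 0 at y ∈ {1}; g ≡ 0 at y ∈ ∅; common: ∅.
  x = 1: f ≡ 0 at y ∈ {5}; g ≡ 0 at y ∈ {1, 3}; common: ∅.
  x = 2: f ≡ 0 at y ∈ {2}; g ≡ 0 at y ∈ {3, 5}; common: ∅.
  x = 3: f ≡ 0 at y ∈ {6}; g ≡ 0 at y ∈ ∅; common: ∅.
  x = 4: f ≡ 0 at y ∈ {3}; g ≡ 0 at y ∈ {4, 5}; common: ∅.
  x = 5: f ≡ 0 at y ∈ {0}; g ≡ 0 at y ∈ ∅; common: ∅.
  x = 6: f ≡ 0 at y ∈ {4}; g ≡ 0 at y ∈ {1, 2}; common: ∅.
Collecting: common zeros = ∅, so the count is 0.
Comparison with the Bézout bound: 0 ≤ 2 = deg(f)·deg(g), as expected for curves with no common component (the affine F_7-count falls short of the bound because intersections may lie at infinity, over extension fields, or carry multiplicity).


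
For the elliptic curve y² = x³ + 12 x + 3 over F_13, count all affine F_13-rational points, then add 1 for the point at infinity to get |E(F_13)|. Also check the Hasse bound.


Affine points = {(0, 4), (0, 9), (1, 4), (1, 9), (2, 3), (2, 10), (3, 1), (3, 12), (7, 1), (7, 12), (8, 0), (11, 6), (11, 7), (12, 4), (12, 9)}; affine count = 15; |E(F_13)| = 16.

Discriminant check: Δ ∝ 4a³ + 27b² = 4·12³ + 27·3² = 4·1728 + 27·9 ≡ 5 (mod 13). Nonzero ⇒ E is nonsingular.
For each x ∈ F_13, compute rhs = x³ + 12·x + 3 mod 13, then count y ∈ F_13 with y² ≡ rhs.
  x = 0: rhs = 3, matching y values: 4, 9 (2 points).
  x = 1: rhs = 3, matching y values: 4, 9 (2 points).
  x = 2: rhs = 9, matching y values: 3, 10 (2 points).
  x = 3: rhs = 1, matching y values: 1, 12 (2 points).
  x = 4: rhs = 11, matching y values: none (0 points).
  x = 5: rhs = 6, matching y values: none (0 points).
  x = 6: rhs = 5, matching y values: none (0 points).
  x = 7: rhs = 1, matching y values: 1, 12 (2 points).
  x = 8: rhs = 0, matching y values: 0 (1 points).
  x = 9: rhs = 8, matching y values: none (0 points).
  x = 10: rhs = 5, matching y values: none (0 points).
  x = 11: rhs = 10, matching y values: 6, 7 (2 points).
  x = 12: rhs = 3, matching y values: 4, 9 (2 points).
Total affine count: 15.
Full point count |E(F_13)| = 15 + 1 = 16.
Hasse bound: |16 − (13+1)| = |2| = 2 ≤ 2√13 ≈ 7.2111 ✓.


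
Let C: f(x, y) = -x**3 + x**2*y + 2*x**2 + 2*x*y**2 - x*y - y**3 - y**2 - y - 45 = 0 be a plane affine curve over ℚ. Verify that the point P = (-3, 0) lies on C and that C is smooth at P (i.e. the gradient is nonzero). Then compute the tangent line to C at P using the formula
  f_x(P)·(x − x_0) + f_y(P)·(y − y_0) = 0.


Tangent line at P: -39*x + 11*y - 117 = 0.

Step 1: f(-3, 0) = 0, so P lies on C.
Step 2: partial derivatives
  f_x(x, y) = -3*x**2 + 2*x*y + 4*x + 2*y**2 - y, f_y(x, y) = x**2 + 4*x*y - x - 3*y**2 - 2*y - 1.
  f_x(P) = -39, f_y(P) = 11 (gradient nonzero, so P is smooth).
Step 3: tangent line at P: -39·(x − -3) + 11·(y − 0) = 0.
Expanding: -39*x + 11*y - 117 = 0.


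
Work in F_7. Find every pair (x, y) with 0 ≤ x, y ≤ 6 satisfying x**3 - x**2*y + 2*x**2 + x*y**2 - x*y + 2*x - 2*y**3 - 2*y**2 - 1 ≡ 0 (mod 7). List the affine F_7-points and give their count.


Affine F_7-points: {(0, 4), (0, 5), (1, 6), (2, 4), (3, 2), (4, 3), (6, 1)}; count = 7.

For each of the 49 pairs (x, y) ∈ F_7², evaluate f(x, y) mod 7. Record the zeros.
  x = 0: [0↦6, 1↦2, 2↦3, 3↦4, 4↦0, 5↦0, 6↦6]  zeros at y ∈ {4, 5}
  x = 1: [0↦4, 1↦6, 2↦1, 3↦5, 4↦6, 5↦6, 6↦0]  zeros at y ∈ {6}
  x = 2: [0↦5, 1↦4, 2↦5, 3↦3, 4↦0, 5↦5, 6↦6]  zeros at y ∈ {4}
  x = 3: [0↦1, 1↦2, 2↦0, 3↦4, 4↦2, 5↦3, 6↦2]  zeros at y ∈ {2}
  x = 4: [0↦5, 1↦6, 2↦6, 3↦0, 4↦4, 5↦6, 6↦1]  zeros at y ∈ {3}
  x = 5: [0↦2, 1↦1, 2↦1, 3↦4, 4↦5, 5↦6, 6↦2]  zeros at y ∈ ∅
  x = 6: [0↦5, 1↦0, 2↦5, 3↦1, 4↦4, 5↦2, 6↦4]  zeros at y ∈ {1}
Collecting zeros: affine points = {(0, 4), (0, 5), (1, 6), (2, 4), (3, 2), (4, 3), (6, 1)}.
Total count |C(F_7)_aff| = 7.


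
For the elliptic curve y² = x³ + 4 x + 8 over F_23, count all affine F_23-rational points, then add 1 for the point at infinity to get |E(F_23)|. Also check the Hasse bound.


Affine points = {(0, 10), (0, 13), (1, 6), (1, 17), (2, 1), (2, 22), (3, 1), (3, 22), (6, 8), (6, 15), (8, 0), (10, 6), (10, 17), (11, 7), (11, 16), (12, 6), (12, 17), (13, 7), (13, 16), (14, 5), (14, 18), (15, 4), (15, 19), (18, 1), (18, 22), (22, 7), (22, 16)}; affine count = 27; |E(F_23)| = 28.

Discriminant check: Δ ∝ 4a³ + 27b² = 4·4³ + 27·8² = 4·64 + 27·64 ≡ 6 (mod 23). Nonzero ⇒ E is nonsingular.
For each x ∈ F_23, compute rhs = x³ + 4·x + 8 mod 23, then count y ∈ F_23 with y² ≡ rhs.
  x = 0: rhs = 8, matching y values: 10, 13 (2 points).
  x = 1: rhs = 13, matching y values: 6, 17 (2 points).
  x = 2: rhs = 1, matching y values: 1, 22 (2 points).
  x = 3: rhs = 1, matching y values: 1, 22 (2 points).
  x = 4: rhs = 19, matching y values: none (0 points).
  x = 5: rhs = 15, matching y values: none (0 points).
  x = 6: rhs = 18, matching y values: 8, 15 (2 points).
  x = 7: rhs = 11, matching y values: none (0 points).
  x = 8: rhs = 0, matching y values: 0 (1 points).
  x = 9: rhs = 14, matching y values: none (0 points).
  x = 10: rhs = 13, matching y values: 6, 17 (2 points).
  x = 11: rhs = 3, matching y values: 7, 16 (2 points).
  x = 12: rhs = 13, matching y values: 6, 17 (2 points).
  x = 13: rhs = 3, matching y values: 7, 16 (2 points).
  x = 14: rhs = 2, matching y values: 5, 18 (2 points).
  x = 15: rhs = 16, matching y values: 4, 19 (2 points).
  x = 16: rhs = 5, matching y values: none (0 points).
  x = 17: rhs = 21, matching y values: none (0 points).
  x = 18: rhs = 1, matching y values: 1, 22 (2 points).
  x = 19: rhs = 20, matching y values: none (0 points).
  x = 20: rhs = 15, matching y values: none (0 points).
  x = 21: rhs = 15, matching y values: none (0 points).
  x = 22: rhs = 3, matching y values: 7, 16 (2 points).
Total affine count: 27.
Full point count |E(F_23)| = 27 + 1 = 28.
Hasse bound: |28 − (23+1)| = |4| = 4 ≤ 2√23 ≈ 9.5917 ✓.


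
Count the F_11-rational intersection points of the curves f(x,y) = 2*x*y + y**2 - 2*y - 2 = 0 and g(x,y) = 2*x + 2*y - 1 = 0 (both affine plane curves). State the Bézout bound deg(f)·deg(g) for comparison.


Common zeros: {(0, 6), (2, 4)}; count = 2; Bézout bound = 2.

deg(f) = 2, deg(g) = 1, so Bézout bound = 2.
Scan x ∈ F_11. For each x, list the y ∈ F_11 with f(x, y) ≡ 0 and those with g(x, y) ≡ 0 (mod 11); the common zeros in that column are the intersection.
  x = 0: f ≡ 0 at y ∈ {6, 7}; g ≡ 0 at y ∈ {6}; common: {6}.
  x = 1: f ≡ 0 at y ∈ ∅; g ≡ 0 at y ∈ {5}; common: ∅.
  x = 2: f ≡ 0 at y ∈ {4, 5}; g ≡ 0 at y ∈ {4}; common: {4}.
  x = 3: f ≡ 0 at y ∈ ∅; g ≡ 0 at y ∈ {3}; common: ∅.
  x = 4: f ≡ 0 at y ∈ {8}; g ≡ 0 at y ∈ {2}; common: ∅.
  x = 5: f ≡ 0 at y ∈ ∅; g ≡ 0 at y ∈ {1}; common: ∅.
  x = 6: f ≡ 0 at y ∈ {2, 10}; g ≡ 0 at y ∈ {0}; common: ∅.
  x = 7: f ≡ 0 at y ∈ {1, 9}; g ≡ 0 at y ∈ {10}; common: ∅.
  x = 8: f ≡ 0 at y ∈ ∅; g ≡ 0 at y ∈ {9}; common: ∅.
  x = 9: f ≡ 0 at y ∈ {3}; g ≡ 0 at y ∈ {8}; common: ∅.
  x = 10: f ≡ 0 at y ∈ ∅; g ≡ 0 at y ∈ {7}; common: ∅.
Collecting: common zeros = {(0, 6), (2, 4)}, so the count is 2.
Comparison with the Bézout bound: 2 ≤ 2 = deg(f)·deg(g), as expected for curves with no common component (the bound is attained).


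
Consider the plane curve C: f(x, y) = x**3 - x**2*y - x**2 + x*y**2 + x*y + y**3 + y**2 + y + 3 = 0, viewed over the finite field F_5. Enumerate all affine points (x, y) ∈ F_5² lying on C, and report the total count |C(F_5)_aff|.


Affine F_5-points: {(2, 1), (2, 2), (2, 4), (3, 2), (4, 3)}; count = 5.

For each of the 25 pairs (x, y) ∈ F_5², evaluate f(x, y) mod 5. Record the zeros.
  x = 0: [0↦3, 1↦1, 2↦2, 3↦2, 4↦2]  zeros at y ∈ ∅
  x = 1: [0↦3, 1↦2, 2↦1, 3↦1, 4↦3]  zeros at y ∈ ∅
  x = 2: [0↦2, 1↦0, 2↦0, 3↦3, 4↦0]  zeros at y ∈ {1, 2, 4}
  x = 3: [0↦1, 1↦1, 2↦0, 3↦4, 4↦4]  zeros at y ∈ {2}
  x = 4: [0↦1, 1↦1, 2↦2, 3↦0, 4↦1]  zeros at y ∈ {3}
Collecting zeros: affine points = {(2, 1), (2, 2), (2, 4), (3, 2), (4, 3)}.
Total count |C(F_5)_aff| = 5.


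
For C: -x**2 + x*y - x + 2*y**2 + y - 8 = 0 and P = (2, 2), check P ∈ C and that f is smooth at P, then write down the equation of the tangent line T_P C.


Tangent line at P: -3*x + 11*y - 16 = 0.

Step 1: f(2, 2) = 0, so P lies on C.
Step 2: partial derivatives
  f_x(x, y) = -2*x + y - 1, f_y(x, y) = x + 4*y + 1.
  f_x(P) = -3, f_y(P) = 11 (gradient nonzero, so P is smooth).
Step 3: tangent line at P: -3·(x − 2) + 11·(y − 2) = 0.
Expanding: -3*x + 11*y - 16 = 0.


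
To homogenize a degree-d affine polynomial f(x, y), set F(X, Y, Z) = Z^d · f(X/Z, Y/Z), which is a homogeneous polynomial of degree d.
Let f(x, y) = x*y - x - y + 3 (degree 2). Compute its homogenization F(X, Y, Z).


F(X, Y, Z) = X*Y - X*Z - Y*Z + 3*Z**2

deg(f) = 2.
Substitute x = X/Z, y = Y/Z into f, then multiply by Z^2.
  monomial 1·x^1·y^1 ↦ 1·X^1·Y^1·Z^0.
  monomial -1·x^1·y^0 ↦ -1·X^1·Y^0·Z^1.
  monomial -1·x^0·y^1 ↦ -1·X^0·Y^1·Z^1.
  monomial 3·x^0·y^0 ↦ 3·X^0·Y^0·Z^2.
Collecting: F(X, Y, Z) = X*Y - X*Z - Y*Z + 3*Z**2.


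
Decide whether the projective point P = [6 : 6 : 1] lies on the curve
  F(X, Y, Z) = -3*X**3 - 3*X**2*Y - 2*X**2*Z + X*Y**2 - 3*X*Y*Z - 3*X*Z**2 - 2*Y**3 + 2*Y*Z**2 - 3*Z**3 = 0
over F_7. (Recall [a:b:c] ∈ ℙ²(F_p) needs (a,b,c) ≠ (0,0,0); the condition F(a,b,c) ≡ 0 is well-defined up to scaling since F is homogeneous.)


F(6,6,1) ≡ 0 (mod 7); P is on the curve.

Evaluate F(6, 6, 1) term-by-term (mod 7).
  -3*X**3 ↦ -3·216·1·1 = -648
  -3*X**2*Y ↦ -3·36·6·1 = -648
  -2*X**2*Z ↦ -2·36·1·1 = -72
  X*Y**2 ↦ 1·6·36·1 = 216
  -3*X*Y*Z ↦ -3·6·6·1 = -108
  -3*X*Z**2 ↦ -3·6·1·1 = -18
  -2*Y**3 ↦ -2·1·216·1 = -432
  2*Y*Z**2 ↦ 2·1·6·1 = 12
  -3*Z**3 ↦ -3·1·1·1 = -3
Sum: F(6, 6, 1) = (-648) + (-648) + (-72) + (216) + (-108) + (-18) + (-432) + (12) + (-3) = -1701.
Reducing mod 7: -1701 ≡ 0 (mod 7).
Since F(a, b, c) ≡ 0 (mod 7), P lies on the curve.


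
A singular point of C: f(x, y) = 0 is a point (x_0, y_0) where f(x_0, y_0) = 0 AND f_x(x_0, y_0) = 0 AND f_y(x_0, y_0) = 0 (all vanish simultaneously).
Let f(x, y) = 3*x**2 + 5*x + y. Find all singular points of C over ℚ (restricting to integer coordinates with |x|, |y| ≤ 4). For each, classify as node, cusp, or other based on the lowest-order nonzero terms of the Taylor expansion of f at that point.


No singular points in the scanned grid; C is smooth there.

Compute partial derivatives:
  f_x = 6*x + 5.
  f_y = 1.
f_y = 1 is a nonzero constant, so f_y never vanishes: no point (x, y) can satisfy f = f_x = f_y = 0. In particular no (x, y) ∈ {−4, ..., 4}² is singular; the curve is smooth.


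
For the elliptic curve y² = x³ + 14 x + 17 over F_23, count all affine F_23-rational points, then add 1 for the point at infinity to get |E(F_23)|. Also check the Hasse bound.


Affine points = {(1, 3), (1, 20), (6, 8), (6, 15), (12, 2), (12, 21), (13, 2), (13, 21), (14, 6), (14, 17), (16, 6), (16, 17), (17, 4), (17, 19), (18, 11), (18, 12), (19, 9), (19, 14), (21, 2), (21, 21), (22, 5), (22, 18)}; affine count = 22; |E(F_23)| = 23.

Discriminant check: Δ ∝ 4a³ + 27b² = 4·14³ + 27·17² = 4·2744 + 27·289 ≡ 11 (mod 23). Nonzero ⇒ E is nonsingular.
For each x ∈ F_23, compute rhs = x³ + 14·x + 17 mod 23, then count y ∈ F_23 with y² ≡ rhs.
  x = 0: rhs = 17, matching y values: none (0 points).
  x = 1: rhs = 9, matching y values: 3, 20 (2 points).
  x = 2: rhs = 7, matching y values: none (0 points).
  x = 3: rhs = 17, matching y values: none (0 points).
  x = 4: rhs = 22, matching y values: none (0 points).
  x = 5: rhs = 5, matching y values: none (0 points).
  x = 6: rhs = 18, matching y values: 8, 15 (2 points).
  x = 7: rhs = 21, matching y values: none (0 points).
  x = 8: rhs = 20, matching y values: none (0 points).
  x = 9: rhs = 21, matching y values: none (0 points).
  x = 10: rhs = 7, matching y values: none (0 points).
  x = 11: rhs = 7, matching y values: none (0 points).
  x = 12: rhs = 4, matching y values: 2, 21 (2 points).
  x = 13: rhs = 4, matching y values: 2, 21 (2 points).
  x = 14: rhs = 13, matching y values: 6, 17 (2 points).
  x = 15: rhs = 14, matching y values: none (0 points).
  x = 16: rhs = 13, matching y values: 6, 17 (2 points).
  x = 17: rhs = 16, matching y values: 4, 19 (2 points).
  x = 18: rhs = 6, matching y values: 11, 12 (2 points).
  x = 19: rhs = 12, matching y values: 9, 14 (2 points).
  x = 20: rhs = 17, matching y values: none (0 points).
  x = 21: rhs = 4, matching y values: 2, 21 (2 points).
  x = 22: rhs = 2, matching y values: 5, 18 (2 points).
Total affine count: 22.
Full point count |E(F_23)| = 22 + 1 = 23.
Hasse bound: |23 − (23+1)| = |-1| = 1 ≤ 2√23 ≈ 9.5917 ✓.


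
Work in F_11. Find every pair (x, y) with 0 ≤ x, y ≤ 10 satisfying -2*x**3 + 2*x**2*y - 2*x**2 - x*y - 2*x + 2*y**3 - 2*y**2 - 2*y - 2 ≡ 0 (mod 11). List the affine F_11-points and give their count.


Affine F_11-points: {(0, 7), (0, 9), (1, 5), (1, 8), (1, 10), (4, 2), (5, 4), (8, 9), (9, 6), (10, 0)}; count = 10.

For each of the 121 pairs (x, y) ∈ F_11², evaluate f(x, y) mod 11. Record the zeros.
  x = 0: [0↦9, 1↦7, 2↦2, 3↦6, 4↦9, 5↦1, 6↦5, 7↦0, 8↦9, 9↦0, 10↦7]  zeros at y ∈ {7, 9}
  x = 1: [0↦3, 1↦2, 2↦9, 3↦3, 4↦7, 5↦0, 6↦5, 7↦1, 8↦0, 9↦3, 10↦0]  zeros at y ∈ {5, 8, 10}
  x = 2: [0↦3, 1↦7, 2↦8, 3↦7, 4↦5, 5↦3, 6↦2, 7↦3, 8↦7, 9↦4, 10↦6]  zeros at y ∈ ∅
  x = 3: [0↦8, 1↦10, 2↦9, 3↦6, 4↦2, 5↦9, 6↦6, 7↦5, 8↦7, 9↦2, 10↦2]  zeros at y ∈ ∅
  x = 4: [0↦6, 1↦10, 2↦0, 3↦10, 4↦8, 5↦6, 6↦5, 7↦6, 8↦10, 9↦7, 10↦9]  zeros at y ∈ {2}
  x = 5: [0↦7, 1↦6, 2↦2, 3↦7, 4↦0, 5↦4, 6↦9, 7↦5, 8↦4, 9↦7, 10↦4]  zeros at y ∈ {4}
  x = 6: [0↦10, 1↦8, 2↦3, 3↦7, 4↦10, 5↦2, 6↦6, 7↦1, 8↦10, 9↦1, 10↦8]  zeros at y ∈ ∅
  x = 7: [0↦3, 1↦4, 2↦2, 3↦9, 4↦4, 5↦10, 6↦6, 7↦4, 8↦5, 9↦10, 10↦9]  zeros at y ∈ ∅
  x = 8: [0↦7, 1↦4, 2↦9, 3↦1, 4↦3, 5↦5, 6↦8, 7↦2, 8↦10, 9↦0, 10↦6]  zeros at y ∈ {9}
  x = 9: [0↦10, 1↦7, 2↦1, 3↦4, 4↦6, 5↦8, 6↦0, 7↦5, 8↦2, 9↦3, 10↦9]  zeros at y ∈ {6}
  x = 10: [0↦0, 1↦1, 2↦10, 3↦6, 4↦1, 5↦7, 6↦3, 7↦1, 8↦2, 9↦7, 10↦6]  zeros at y ∈ {0}
Collecting zeros: affine points = {(0, 7), (0, 9), (1, 5), (1, 8), (1, 10), (4, 2), (5, 4), (8, 9), (9, 6), (10, 0)}.
Total count |C(F_11)_aff| = 10.


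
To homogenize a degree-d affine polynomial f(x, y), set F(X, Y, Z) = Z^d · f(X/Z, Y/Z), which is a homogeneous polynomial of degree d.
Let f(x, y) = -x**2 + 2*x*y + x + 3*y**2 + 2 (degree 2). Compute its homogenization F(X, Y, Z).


F(X, Y, Z) = -X**2 + 2*X*Y + X*Z + 3*Y**2 + 2*Z**2

deg(f) = 2.
Substitute x = X/Z, y = Y/Z into f, then multiply by Z^2.
  monomial -1·x^2·y^0 ↦ -1·X^2·Y^0·Z^0.
  monomial 2·x^1·y^1 ↦ 2·X^1·Y^1·Z^0.
  monomial 1·x^1·y^0 ↦ 1·X^1·Y^0·Z^1.
  monomial 3·x^0·y^2 ↦ 3·X^0·Y^2·Z^0.
  monomial 2·x^0·y^0 ↦ 2·X^0·Y^0·Z^2.
Collecting: F(X, Y, Z) = -X**2 + 2*X*Y + X*Z + 3*Y**2 + 2*Z**2.


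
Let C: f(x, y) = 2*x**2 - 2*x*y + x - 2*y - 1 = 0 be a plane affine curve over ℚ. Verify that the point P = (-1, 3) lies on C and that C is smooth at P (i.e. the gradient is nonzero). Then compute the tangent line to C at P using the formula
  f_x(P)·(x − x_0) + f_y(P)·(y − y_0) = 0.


Tangent line at P: -9*x - 9 = 0.

Step 1: f(-1, 3) = 0, so P lies on C.
Step 2: partial derivatives
  f_x(x, y) = 4*x - 2*y + 1, f_y(x, y) = -2*x - 2.
  f_x(P) = -9, f_y(P) = 0 (gradient nonzero, so P is smooth).
Step 3: tangent line at P: -9·(x − -1) + 0·(y − 3) = 0.
Expanding: -9*x - 9 = 0.


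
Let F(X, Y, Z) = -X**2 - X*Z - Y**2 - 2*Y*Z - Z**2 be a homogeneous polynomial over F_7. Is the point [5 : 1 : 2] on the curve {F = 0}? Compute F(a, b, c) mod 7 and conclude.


F(5,1,2) ≡ 5 (mod 7); P is NOT on the curve.

Evaluate F(5, 1, 2) term-by-term (mod 7).
  -X**2 ↦ -1·25·1·1 = -25
  -X*Z ↦ -1·5·1·2 = -10
  -Y**2 ↦ -1·1·1·1 = -1
  -2*Y*Z ↦ -2·1·1·2 = -4
  -Z**2 ↦ -1·1·1·4 = -4
Sum: F(5, 1, 2) = (-25) + (-10) + (-1) + (-4) + (-4) = -44.
Reducing mod 7: -44 ≡ 5 (mod 7).
Since F(a, b, c) ≡ 5 ≠ 0 (mod 7), P does NOT lie on the curve.


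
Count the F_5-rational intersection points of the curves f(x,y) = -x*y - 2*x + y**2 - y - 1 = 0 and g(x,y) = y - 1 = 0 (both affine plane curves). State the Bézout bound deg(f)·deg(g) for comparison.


Common zeros: {(3, 1)}; count = 1; Bézout bound = 2.

deg(f) = 2, deg(g) = 1, so Bézout bound = 2.
Scan x ∈ F_5. For each x, list the y ∈ F_5 with f(x, y) ≡ 0 and those with g(x, y) ≡ 0 (mod 5); the common zeros in that column are the intersection.
  x = 0: f ≡ 0 at y ∈ {3}; g ≡ 0 at y ∈ {1}; common: ∅.
  x = 1: f ≡ 0 at y ∈ {3, 4}; g ≡ 0 at y ∈ {1}; common: ∅.
  x = 2: f ≡ 0 at y ∈ {0, 3}; g ≡ 0 at y ∈ {1}; common: ∅.
  x = 3: f ≡ 0 at y ∈ {1, 3}; g ≡ 0 at y ∈ {1}; common: {1}.
  x = 4: f ≡ 0 at y ∈ {2, 3}; g ≡ 0 at y ∈ {1}; common: ∅.
Collecting: common zeros = {(3, 1)}, so the count is 1.
Comparison with the Bézout bound: 1 ≤ 2 = deg(f)·deg(g), as expected for curves with no common component (the affine F_5-count falls short of the bound because intersections may lie at infinity, over extension fields, or carry multiplicity).


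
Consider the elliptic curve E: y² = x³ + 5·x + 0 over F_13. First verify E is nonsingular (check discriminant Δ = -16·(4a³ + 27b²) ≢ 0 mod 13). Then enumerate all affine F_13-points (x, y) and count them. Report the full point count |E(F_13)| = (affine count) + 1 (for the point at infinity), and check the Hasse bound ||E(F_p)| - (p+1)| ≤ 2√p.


Affine points = {(0, 0), (3, 4), (3, 9), (6, 5), (6, 8), (7, 1), (7, 12), (10, 6), (10, 7)}; affine count = 9; |E(F_13)| = 10.

Discriminant check: Δ ∝ 4a³ + 27b² = 4·5³ + 27·0² = 4·125 + 27·0 ≡ 6 (mod 13). Nonzero ⇒ E is nonsingular.
For each x ∈ F_13, compute rhs = x³ + 5·x + 0 mod 13, then count y ∈ F_13 with y² ≡ rhs.
  x = 0: rhs = 0, matching y values: 0 (1 points).
  x = 1: rhs = 6, matching y values: none (0 points).
  x = 2: rhs = 5, matching y values: none (0 points).
  x = 3: rhs = 3, matching y values: 4, 9 (2 points).
  x = 4: rhs = 6, matching y values: none (0 points).
  x = 5: rhs = 7, matching y values: none (0 points).
  x = 6: rhs = 12, matching y values: 5, 8 (2 points).
  x = 7: rhs = 1, matching y values: 1, 12 (2 points).
  x = 8: rhs = 6, matching y values: none (0 points).
  x = 9: rhs = 7, matching y values: none (0 points).
  x = 10: rhs = 10, matching y values: 6, 7 (2 points).
  x = 11: rhs = 8, matching y values: none (0 points).
  x = 12: rhs = 7, matching y values: none (0 points).
Total affine count: 9.
Full point count |E(F_13)| = 9 + 1 = 10.
Hasse bound: |10 − (13+1)| = |-4| = 4 ≤ 2√13 ≈ 7.2111 ✓.


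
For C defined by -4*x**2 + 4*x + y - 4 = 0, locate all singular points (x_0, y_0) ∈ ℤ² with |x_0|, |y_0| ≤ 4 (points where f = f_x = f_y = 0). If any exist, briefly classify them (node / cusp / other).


No singular points in the scanned grid; C is smooth there.

Compute partial derivatives:
  f_x = 4 - 8*x.
  f_y = 1.
f_y = 1 is a nonzero constant, so f_y never vanishes: no point (x, y) can satisfy f = f_x = f_y = 0. In particular no (x, y) ∈ {−4, ..., 4}² is singular; the curve is smooth.


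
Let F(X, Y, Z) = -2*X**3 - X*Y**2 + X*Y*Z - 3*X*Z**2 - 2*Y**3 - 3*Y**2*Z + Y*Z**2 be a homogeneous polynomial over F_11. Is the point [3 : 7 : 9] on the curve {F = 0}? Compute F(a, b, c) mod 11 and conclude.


F(3,7,9) ≡ 6 (mod 11); P is NOT on the curve.

Evaluate F(3, 7, 9) term-by-term (mod 11).
  -2*X**3 ↦ -2·27·1·1 = -54
  -X*Y**2 ↦ -1·3·49·1 = -147
  X*Y*Z ↦ 1·3·7·9 = 189
  -3*X*Z**2 ↦ -3·3·1·81 = -729
  -2*Y**3 ↦ -2·1·343·1 = -686
  -3*Y**2*Z ↦ -3·1·49·9 = -1323
  Y*Z**2 ↦ 1·1·7·81 = 567
Sum: F(3, 7, 9) = (-54) + (-147) + (189) + (-729) + (-686) + (-1323) + (567) = -2183.
Reducing mod 11: -2183 ≡ 6 (mod 11).
Since F(a, b, c) ≡ 6 ≠ 0 (mod 11), P does NOT lie on the curve.


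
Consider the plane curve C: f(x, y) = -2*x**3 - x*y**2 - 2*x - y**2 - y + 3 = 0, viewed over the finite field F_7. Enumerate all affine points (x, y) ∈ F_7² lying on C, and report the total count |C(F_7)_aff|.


Affine F_7-points: {(1, 5), (2, 1), (4, 0), (4, 4), (5, 4), (6, 0)}; count = 6.

For each of the 49 pairs (x, y) ∈ F_7², evaluate f(x, y) mod 7. Record the zeros.
  x = 0: [0↦3, 1↦1, 2↦4, 3↦5, 4↦4, 5↦1, 6↦3]  zeros at y ∈ ∅
  x = 1: [0↦6, 1↦3, 2↦3, 3↦6, 4↦5, 5↦0, 6↦5]  zeros at y ∈ {5}
  x = 2: [0↦4, 1↦0, 2↦4, 3↦2, 4↦1, 5↦1, 6↦2]  zeros at y ∈ {1}
  x = 3: [0↦6, 1↦1, 2↦2, 3↦2, 4↦1, 5↦6, 6↦3]  zeros at y ∈ ∅
  x = 4: [0↦0, 1↦1, 2↦6, 3↦1, 4↦0, 5↦3, 6↦3]  zeros at y ∈ {0, 4}
  x = 5: [0↦2, 1↦2, 2↦4, 3↦1, 4↦0, 5↦1, 6↦4]  zeros at y ∈ {4}
  x = 6: [0↦0, 1↦6, 2↦5, 3↦4, 4↦3, 5↦2, 6↦1]  zeros at y ∈ {0}
Collecting zeros: affine points = {(1, 5), (2, 1), (4, 0), (4, 4), (5, 4), (6, 0)}.
Total count |C(F_7)_aff| = 6.


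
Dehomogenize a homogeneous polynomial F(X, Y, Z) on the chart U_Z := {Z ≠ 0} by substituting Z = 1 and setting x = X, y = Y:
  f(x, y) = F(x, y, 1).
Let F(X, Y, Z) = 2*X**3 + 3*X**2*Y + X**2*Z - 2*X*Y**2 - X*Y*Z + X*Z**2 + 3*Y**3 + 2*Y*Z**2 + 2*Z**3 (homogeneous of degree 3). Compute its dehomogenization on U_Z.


f(x, y) = 2*x**3 + 3*x**2*y + x**2 - 2*x*y**2 - x*y + x + 3*y**3 + 2*y + 2

On U_Z we set Z = 1. Each monomial c·X^i·Y^j·Z^k in F becomes c·x^i·y^j·1^k = c·x^i·y^j.
Substituting Z = 1: F(X, Y, 1) = 2*x**3 + 3*x**2*y + x**2 - 2*x*y**2 - x*y + x + 3*y**3 + 2*y + 2.
Note: deg(f) ≤ deg(F) = 3; strict inequality happens when F is divisible by Z (lost terms).


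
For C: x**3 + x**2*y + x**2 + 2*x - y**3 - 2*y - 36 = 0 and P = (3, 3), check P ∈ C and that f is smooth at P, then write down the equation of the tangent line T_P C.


Tangent line at P: 53*x - 20*y - 99 = 0.

Step 1: f(3, 3) = 0, so P lies on C.
Step 2: partial derivatives
  f_x(x, y) = 3*x**2 + 2*x*y + 2*x + 2, f_y(x, y) = x**2 - 3*y**2 - 2.
  f_x(P) = 53, f_y(P) = -20 (gradient nonzero, so P is smooth).
Step 3: tangent line at P: 53·(x − 3) + -20·(y − 3) = 0.
Expanding: 53*x - 20*y - 99 = 0.


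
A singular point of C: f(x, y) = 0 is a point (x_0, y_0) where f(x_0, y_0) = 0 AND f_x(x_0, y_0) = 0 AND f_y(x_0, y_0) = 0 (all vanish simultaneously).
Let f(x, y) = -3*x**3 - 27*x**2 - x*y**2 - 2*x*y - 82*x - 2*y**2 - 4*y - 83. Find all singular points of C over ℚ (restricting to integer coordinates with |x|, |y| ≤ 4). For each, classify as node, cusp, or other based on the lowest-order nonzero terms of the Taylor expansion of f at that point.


Singular points: {(-3, -1)}; classification: cusp.

Compute partial derivatives:
  f_x = -9*x**2 - 54*x - y**2 - 2*y - 82.
  f_y = -2*x*y - 2*x - 4*y - 4.
Scan x_0 ∈ {−4, ..., 4}. For each x_0, f_y(x_0, y) is a polynomial in y; find its integer roots y ∈ {−4, ..., 4}, then test f_x and f at those candidates.
  x = -4: f_y(-4, y) = 4*y + 4; vanishes at y ∈ {-1}. (-4, -1): f_x = -9 ≠ 0.
  x = -3: f_y(-3, y) = 2*y + 2; vanishes at y ∈ {-1}. (-3, -1): f_x = 0, f = 0 — SINGULAR.
  x = -2: f_y(-2, y) = 0; vanishes at y ∈ {-4, -3, -2, -1, 0, 1, 2, 3, 4}. (-2, -4): f_x = -18 ≠ 0; (-2, -3): f_x = -13 ≠ 0; (-2, -2): f_x = -10 ≠ 0; (-2, -1): f_x = -9 ≠ 0; (-2, 0): f_x = -10 ≠ 0; (-2, 1): f_x = -13 ≠ 0; (-2, 2): f_x = -18 ≠ 0; (-2, 3): f_x = -25 ≠ 0; (-2, 4): f_x = -34 ≠ 0.
  x = -1: f_y(-1, y) = -2*y - 2; vanishes at y ∈ {-1}. (-1, -1): f_x = -36 ≠ 0.
  x = 0: f_y(0, y) = -4*y - 4; vanishes at y ∈ {-1}. (0, -1): f_x = -81 ≠ 0.
  x = 1: f_y(1, y) = -6*y - 6; vanishes at y ∈ {-1}. (1, -1): f_x = -144 ≠ 0.
  x = 2: f_y(2, y) = -8*y - 8; vanishes at y ∈ {-1}. (2, -1): f_x = -225 ≠ 0.
  x = 3: f_y(3, y) = -10*y - 10; vanishes at y ∈ {-1}. (3, -1): f_x = -324 ≠ 0.
  x = 4: f_y(4, y) = -12*y - 12; vanishes at y ∈ {-1}. (4, -1): f_x = -441 ≠ 0.
Only singular point on the grid: (-3, -1).
Classify: substitute x = -3 + u, y = -1 + v and expand: f = -3*u**3 - u*v**2 + v**2.
No constant or linear terms (consistent with a singular point). Quadratic part: v**2. Cubic part: -3*u**3 - u*v**2.
The quadratic part v**2 is a perfect square, so there is a single (double) tangent line v = 0, i.e. y = -1. Restricting the cubic part to that line (v = 0) leaves -3*u**3 ≠ 0, so f is not divisible by v and the branch is v² ≈ 3*u**3 to lowest order — this is a cusp.
Classification: cusp.


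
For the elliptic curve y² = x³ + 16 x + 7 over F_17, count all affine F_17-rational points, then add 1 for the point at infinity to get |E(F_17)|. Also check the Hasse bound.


Affine points = {(2, 8), (2, 9), (4, 4), (4, 13), (5, 5), (5, 12), (6, 8), (6, 9), (8, 1), (8, 16), (9, 8), (9, 9), (11, 1), (11, 16), (13, 7), (13, 10), (14, 0), (15, 1), (15, 16)}; affine count = 19; |E(F_17)| = 20.

Discriminant check: Δ ∝ 4a³ + 27b² = 4·16³ + 27·7² = 4·4096 + 27·49 ≡ 10 (mod 17). Nonzero ⇒ E is nonsingular.
For each x ∈ F_17, compute rhs = x³ + 16·x + 7 mod 17, then count y ∈ F_17 with y² ≡ rhs.
  x = 0: rhs = 7, matching y values: none (0 points).
  x = 1: rhs = 7, matching y values: none (0 points).
  x = 2: rhs = 13, matching y values: 8, 9 (2 points).
  x = 3: rhs = 14, matching y values: none (0 points).
  x = 4: rhs = 16, matching y values: 4, 13 (2 points).
  x = 5: rhs = 8, matching y values: 5, 12 (2 points).
  x = 6: rhs = 13, matching y values: 8, 9 (2 points).
  x = 7: rhs = 3, matching y values: none (0 points).
  x = 8: rhs = 1, matching y values: 1, 16 (2 points).
  x = 9: rhs = 13, matching y values: 8, 9 (2 points).
  x = 10: rhs = 11, matching y values: none (0 points).
  x = 11: rhs = 1, matching y values: 1, 16 (2 points).
  x = 12: rhs = 6, matching y values: none (0 points).
  x = 13: rhs = 15, matching y values: 7, 10 (2 points).
  x = 14: rhs = 0, matching y values: 0 (1 points).
  x = 15: rhs = 1, matching y values: 1, 16 (2 points).
  x = 16: rhs = 7, matching y values: none (0 points).
Total affine count: 19.
Full point count |E(F_17)| = 19 + 1 = 20.
Hasse bound: |20 − (17+1)| = |2| = 2 ≤ 2√17 ≈ 8.2462 ✓.


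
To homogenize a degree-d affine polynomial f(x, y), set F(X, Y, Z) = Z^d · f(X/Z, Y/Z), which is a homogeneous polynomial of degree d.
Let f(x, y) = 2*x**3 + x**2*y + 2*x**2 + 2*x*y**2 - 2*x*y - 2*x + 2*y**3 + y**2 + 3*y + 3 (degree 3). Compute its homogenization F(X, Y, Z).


F(X, Y, Z) = 2*X**3 + X**2*Y + 2*X**2*Z + 2*X*Y**2 - 2*X*Y*Z - 2*X*Z**2 + 2*Y**3 + Y**2*Z + 3*Y*Z**2 + 3*Z**3

deg(f) = 3.
Substitute x = X/Z, y = Y/Z into f, then multiply by Z^3.
  monomial 2·x^3·y^0 ↦ 2·X^3·Y^0·Z^0.
  monomial 1·x^2·y^1 ↦ 1·X^2·Y^1·Z^0.
  monomial 2·x^2·y^0 ↦ 2·X^2·Y^0·Z^1.
  monomial 2·x^1·y^2 ↦ 2·X^1·Y^2·Z^0.
  monomial -2·x^1·y^1 ↦ -2·X^1·Y^1·Z^1.
  monomial -2·x^1·y^0 ↦ -2·X^1·Y^0·Z^2.
  monomial 2·x^0·y^3 ↦ 2·X^0·Y^3·Z^0.
  monomial 1·x^0·y^2 ↦ 1·X^0·Y^2·Z^1.
  monomial 3·x^0·y^1 ↦ 3·X^0·Y^1·Z^2.
  monomial 3·x^0·y^0 ↦ 3·X^0·Y^0·Z^3.
Collecting: F(X, Y, Z) = 2*X**3 + X**2*Y + 2*X**2*Z + 2*X*Y**2 - 2*X*Y*Z - 2*X*Z**2 + 2*Y**3 + Y**2*Z + 3*Y*Z**2 + 3*Z**3.


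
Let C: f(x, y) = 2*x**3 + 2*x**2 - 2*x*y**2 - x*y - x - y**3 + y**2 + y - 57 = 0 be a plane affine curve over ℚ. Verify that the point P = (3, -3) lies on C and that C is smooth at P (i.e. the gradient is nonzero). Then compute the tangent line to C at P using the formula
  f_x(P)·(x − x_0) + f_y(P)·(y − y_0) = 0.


Tangent line at P: 50*x + y - 147 = 0.

Step 1: f(3, -3) = 0, so P lies on C.
Step 2: partial derivatives
  f_x(x, y) = 6*x**2 + 4*x - 2*y**2 - y - 1, f_y(x, y) = -4*x*y - x - 3*y**2 + 2*y + 1.
  f_x(P) = 50, f_y(P) = 1 (gradient nonzero, so P is smooth).
Step 3: tangent line at P: 50·(x − 3) + 1·(y − -3) = 0.
Expanding: 50*x + y - 147 = 0.


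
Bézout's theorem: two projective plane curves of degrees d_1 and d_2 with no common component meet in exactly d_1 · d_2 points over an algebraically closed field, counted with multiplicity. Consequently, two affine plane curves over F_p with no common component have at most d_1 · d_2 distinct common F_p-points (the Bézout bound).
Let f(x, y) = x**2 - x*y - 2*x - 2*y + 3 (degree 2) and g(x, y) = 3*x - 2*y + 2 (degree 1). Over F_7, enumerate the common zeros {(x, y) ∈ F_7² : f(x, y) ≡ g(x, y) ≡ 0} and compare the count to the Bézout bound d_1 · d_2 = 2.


Common zeros: ∅; count = 0; Bézout bound = 2.

deg(f) = 2, deg(g) = 1, so Bézout bound = 2.
Scan x ∈ F_7. For each x, list the y ∈ F_7 with f(x, y) ≡ 0 and those with g(x, y) ≡ 0 (mod 7); the common zeros in that column are the intersection.
  x = 0: f ≡ 0 at y ∈ {5}; g ≡ 0 at y ∈ {1}; common: ∅.
  x = 1: f ≡ 0 at y ∈ {3}; g ≡ 0 at y ∈ {6}; common: ∅.
  x = 2: f ≡ 0 at y ∈ {6}; g ≡ 0 at y ∈ {4}; common: ∅.
  x = 3: f ≡ 0 at y ∈ {4}; g ≡ 0 at y ∈ {2}; common: ∅.
  x = 4: f ≡ 0 at y ∈ {3}; g ≡ 0 at y ∈ {0}; common: ∅.
  x = 5: f ≡ 0 at y ∈ ∅; g ≡ 0 at y ∈ {5}; common: ∅.
  x = 6: f ≡ 0 at y ∈ {6}; g ≡ 0 at y ∈ {3}; common: ∅.
Collecting: common zeros = ∅, so the count is 0.
Comparison with the Bézout bound: 0 ≤ 2 = deg(f)·deg(g), as expected for curves with no common component (the affine F_7-count falls short of the bound because intersections may lie at infinity, over extension fields, or carry multiplicity).


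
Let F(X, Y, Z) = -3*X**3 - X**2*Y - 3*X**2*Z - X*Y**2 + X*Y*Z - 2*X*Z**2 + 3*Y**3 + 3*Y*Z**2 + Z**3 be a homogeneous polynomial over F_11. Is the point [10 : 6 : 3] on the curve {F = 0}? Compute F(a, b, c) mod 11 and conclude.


F(10,6,3) ≡ 3 (mod 11); P is NOT on the curve.

Evaluate F(10, 6, 3) term-by-term (mod 11).
  -3*X**3 ↦ -3·1000·1·1 = -3000
  -X**2*Y ↦ -1·100·6·1 = -600
  -3*X**2*Z ↦ -3·100·1·3 = -900
  -X*Y**2 ↦ -1·10·36·1 = -360
  X*Y*Z ↦ 1·10·6·3 = 180
  -2*X*Z**2 ↦ -2·10·1·9 = -180
  3*Y**3 ↦ 3·1·216·1 = 648
  3*Y*Z**2 ↦ 3·1·6·9 = 162
  Z**3 ↦ 1·1·1·27 = 27
Sum: F(10, 6, 3) = (-3000) + (-600) + (-900) + (-360) + (180) + (-180) + (648) + (162) + (27) = -4023.
Reducing mod 11: -4023 ≡ 3 (mod 11).
Since F(a, b, c) ≡ 3 ≠ 0 (mod 11), P does NOT lie on the curve.


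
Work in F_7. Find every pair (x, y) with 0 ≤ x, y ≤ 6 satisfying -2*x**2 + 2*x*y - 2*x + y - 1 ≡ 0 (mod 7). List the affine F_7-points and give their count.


Affine F_7-points: {(0, 1), (1, 4), (2, 4), (4, 3), (5, 3), (6, 6)}; count = 6.

For each of the 49 pairs (x, y) ∈ F_7², evaluate f(x, y) mod 7. Record the zeros.
  x = 0: [0↦6, 1↦0, 2↦1, 3↦2, 4↦3, 5↦4, 6↦5]  zeros at y ∈ {1}
  x = 1: [0↦2, 1↦5, 2↦1, 3↦4, 4↦0, 5↦3, 6↦6]  zeros at y ∈ {4}
  x = 2: [0↦1, 1↦6, 2↦4, 3↦2, 4↦0, 5↦5, 6↦3]  zeros at y ∈ {4}
  x = 3: [0↦3, 1↦3, 2↦3, 3↦3, 4↦3, 5↦3, 6↦3]  zeros at y ∈ ∅
  x = 4: [0↦1, 1↦3, 2↦5, 3↦0, 4↦2, 5↦4, 6↦6]  zeros at y ∈ {3}
  x = 5: [0↦2, 1↦6, 2↦3, 3↦0, 4↦4, 5↦1, 6↦5]  zeros at y ∈ {3}
  x = 6: [0↦6, 1↦5, 2↦4, 3↦3, 4↦2, 5↦1, 6↦0]  zeros at y ∈ {6}
Collecting zeros: affine points = {(0, 1), (1, 4), (2, 4), (4, 3), (5, 3), (6, 6)}.
Total count |C(F_7)_aff| = 6.
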